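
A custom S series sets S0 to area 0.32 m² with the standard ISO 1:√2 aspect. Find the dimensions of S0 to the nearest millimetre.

476 × 673 mm

Let the short side be w mm. Then w · w√2 = 0.32 m² = 320,000 mm².
w² = 320,000/√2, so w ≈ 475.7 mm; long side = w√2 ≈ 672.7 mm.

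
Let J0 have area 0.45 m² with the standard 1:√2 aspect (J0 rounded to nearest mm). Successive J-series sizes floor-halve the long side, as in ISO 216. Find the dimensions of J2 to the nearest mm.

282 × 399 mm

Let J0's short side be w mm. w · w√2 = 0.45 m² = 450,000 mm², so w ≈ 564.1 mm and w√2 ≈ 797.7 mm → J0 = 564 × 798 mm.
J1: ⌊798/2⌋ × 564 = 399 × 564 mm
J2: ⌊564/2⌋ × 399 = 282 × 399 mm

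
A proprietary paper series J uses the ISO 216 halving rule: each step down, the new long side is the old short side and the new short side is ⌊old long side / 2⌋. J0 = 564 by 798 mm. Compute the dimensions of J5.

J1: ⌊798/2⌋ × 564 = 399 × 564 mm
J2: ⌊564/2⌋ × 399 = 282 × 399 mm
J3: ⌊399/2⌋ × 282 = 199 × 282 mm
J4: ⌊282/2⌋ × 199 = 141 × 199 mm
J5: ⌊199/2⌋ × 141 = 99 × 141 mm

99 × 141 mm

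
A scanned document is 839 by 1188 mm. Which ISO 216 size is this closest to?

Aspect ratio 1188/839 ≈ 1.416 — close to the ISO √2 ≈ 1.414.
In the A-series (A0 area = 1 m²): A0 = 841 × 1189 mm.
Off by 3 mm total — nearest standard size.

A0 (841 × 1189 mm)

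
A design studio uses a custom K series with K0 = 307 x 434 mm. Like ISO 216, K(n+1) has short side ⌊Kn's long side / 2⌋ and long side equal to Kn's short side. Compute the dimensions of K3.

K1: ⌊434/2⌋ × 307 = 217 × 307 mm
K2: ⌊307/2⌋ × 217 = 153 × 217 mm
K3: ⌊217/2⌋ × 153 = 108 × 153 mm

108 × 153 mm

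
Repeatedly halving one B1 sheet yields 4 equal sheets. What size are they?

4 = 2^2, so 2 halving steps.
B1 → B2 → … → B3 after 2 steps.

B3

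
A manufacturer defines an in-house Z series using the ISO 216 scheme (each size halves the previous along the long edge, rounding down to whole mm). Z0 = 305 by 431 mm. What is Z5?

53 × 76 mm

Z1: ⌊431/2⌋ × 305 = 215 × 305 mm
Z2: ⌊305/2⌋ × 215 = 152 × 215 mm
Z3: ⌊215/2⌋ × 152 = 107 × 152 mm
Z4: ⌊152/2⌋ × 107 = 76 × 107 mm
Z5: ⌊107/2⌋ × 76 = 53 × 76 mm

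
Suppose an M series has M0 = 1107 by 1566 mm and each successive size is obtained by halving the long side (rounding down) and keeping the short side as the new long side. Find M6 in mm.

138 × 195 mm

M1: ⌊1566/2⌋ × 1107 = 783 × 1107 mm
M2: ⌊1107/2⌋ × 783 = 553 × 783 mm
M3: ⌊783/2⌋ × 553 = 391 × 553 mm
M4: ⌊553/2⌋ × 391 = 276 × 391 mm
M5: ⌊391/2⌋ × 276 = 195 × 276 mm
M6: ⌊276/2⌋ × 195 = 138 × 195 mm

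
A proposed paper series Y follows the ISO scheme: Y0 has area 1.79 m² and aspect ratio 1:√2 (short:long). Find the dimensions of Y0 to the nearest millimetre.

1125 × 1591 mm

Let the short side be w mm. Then w · w√2 = 1.79 m² = 1,790,000 mm².
w² = 1,790,000/√2, so w ≈ 1125.0 mm; long side = w√2 ≈ 1591.1 mm.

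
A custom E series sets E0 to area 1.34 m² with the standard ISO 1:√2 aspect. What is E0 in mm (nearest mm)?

973 × 1377 mm

Let the short side be w mm. Then w · w√2 = 1.34 m² = 1,340,000 mm².
w² = 1,340,000/√2, so w ≈ 973.4 mm; long side = w√2 ≈ 1376.6 mm.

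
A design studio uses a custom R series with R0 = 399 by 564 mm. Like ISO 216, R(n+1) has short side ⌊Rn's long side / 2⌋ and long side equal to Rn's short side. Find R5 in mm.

70 × 99 mm

R1 = 282 × 399 mm (from R0 by 1 halving).
R2: ⌊399/2⌋ × 282 = 199 × 282 mm
R3: ⌊282/2⌋ × 199 = 141 × 199 mm
R4: ⌊199/2⌋ × 141 = 99 × 141 mm
R5: ⌊141/2⌋ × 99 = 70 × 99 mm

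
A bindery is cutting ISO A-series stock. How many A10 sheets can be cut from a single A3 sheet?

128

A3 = 297 × 420 mm; A10 = 26 × 37 mm.
Each halving step doubles the count; 7 steps from A3 to A10.
2^7 = 128.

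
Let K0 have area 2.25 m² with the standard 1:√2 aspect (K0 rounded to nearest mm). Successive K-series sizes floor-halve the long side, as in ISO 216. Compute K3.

Let K0's short side be w mm. w · w√2 = 2.25 m² = 2,250,000 mm², so w ≈ 1261.3 mm and w√2 ≈ 1783.8 mm → K0 = 1261 × 1784 mm.
K1: ⌊1784/2⌋ × 1261 = 892 × 1261 mm
K2: ⌊1261/2⌋ × 892 = 630 × 892 mm
K3: ⌊892/2⌋ × 630 = 446 × 630 mm

446 × 630 mm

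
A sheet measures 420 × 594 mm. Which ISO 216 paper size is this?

Aspect ratio 594/420 ≈ 1.414 — close to the ISO √2 ≈ 1.414.
In the A-series (A0 area = 1 m²): A2 = 420 × 594 mm.

A2 (420 × 594 mm)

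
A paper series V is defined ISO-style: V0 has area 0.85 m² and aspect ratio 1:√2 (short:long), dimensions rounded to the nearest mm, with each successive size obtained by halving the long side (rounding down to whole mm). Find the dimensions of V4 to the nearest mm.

Let V0's short side be w mm. w · w√2 = 0.85 m² = 850,000 mm², so w ≈ 775.3 mm and w√2 ≈ 1096.4 mm → V0 = 775 × 1096 mm.
V1: ⌊1096/2⌋ × 775 = 548 × 775 mm
V2: ⌊775/2⌋ × 548 = 387 × 548 mm
V3: ⌊548/2⌋ × 387 = 274 × 387 mm
V4: ⌊387/2⌋ × 274 = 193 × 274 mm

193 × 274 mm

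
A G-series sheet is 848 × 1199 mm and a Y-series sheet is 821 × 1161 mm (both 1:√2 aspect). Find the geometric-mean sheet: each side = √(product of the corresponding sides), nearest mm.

834 × 1180 mm

Short side: √(848 · 821) = √696208 ≈ 834.4 → 834 mm
Long side: √(1199 · 1161) = √1392039 ≈ 1179.8 → 1180 mm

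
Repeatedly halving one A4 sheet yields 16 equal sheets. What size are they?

A8

16 = 2^4, so 4 halving steps.
A4 → A5 → … → A8 after 4 steps.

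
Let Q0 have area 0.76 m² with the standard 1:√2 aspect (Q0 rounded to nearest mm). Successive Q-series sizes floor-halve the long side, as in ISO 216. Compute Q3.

Let Q0's short side be w mm. w · w√2 = 0.76 m² = 760,000 mm², so w ≈ 733.1 mm and w√2 ≈ 1036.7 mm → Q0 = 733 × 1037 mm.
Q1: ⌊1037/2⌋ × 733 = 518 × 733 mm
Q2: ⌊733/2⌋ × 518 = 366 × 518 mm
Q3: ⌊518/2⌋ × 366 = 259 × 366 mm

259 × 366 mm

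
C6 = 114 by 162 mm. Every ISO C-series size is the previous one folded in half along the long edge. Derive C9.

40 × 57 mm

C7: ⌊162/2⌋ × 114 = 81 × 114 mm
C8: ⌊114/2⌋ × 81 = 57 × 81 mm
C9: ⌊81/2⌋ × 57 = 40 × 57 mm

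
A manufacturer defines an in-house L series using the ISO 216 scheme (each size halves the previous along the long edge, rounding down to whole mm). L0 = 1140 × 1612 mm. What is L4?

285 × 403 mm

L1 = 806 × 1140 mm (from L0 by 1 halving).
L2: ⌊1140/2⌋ × 806 = 570 × 806 mm
L3: ⌊806/2⌋ × 570 = 403 × 570 mm
L4: ⌊570/2⌋ × 403 = 285 × 403 mm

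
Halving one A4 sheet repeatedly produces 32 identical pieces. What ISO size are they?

A9

32 = 2^5, so 5 halving steps.
A4 → A5 → … → A9 after 5 steps.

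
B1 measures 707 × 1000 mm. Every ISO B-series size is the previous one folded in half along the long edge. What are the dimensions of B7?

B2: ⌊1000/2⌋ × 707 = 500 × 707 mm
B3: ⌊707/2⌋ × 500 = 353 × 500 mm
B4: ⌊500/2⌋ × 353 = 250 × 353 mm
B5: ⌊353/2⌋ × 250 = 176 × 250 mm
B6: ⌊250/2⌋ × 176 = 125 × 176 mm
B7: ⌊176/2⌋ × 125 = 88 × 125 mm

88 × 125 mm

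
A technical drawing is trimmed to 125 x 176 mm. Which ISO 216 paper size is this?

Aspect ratio 176/125 ≈ 1.408 — close to the ISO √2 ≈ 1.414.
In the B-series (B0 = 1000 × 1414 mm): B6 = 125 × 176 mm.

B6 (125 × 176 mm)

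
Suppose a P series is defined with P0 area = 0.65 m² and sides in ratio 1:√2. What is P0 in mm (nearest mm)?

Let the short side be w mm. Then w · w√2 = 0.65 m² = 650,000 mm².
w² = 650,000/√2, so w ≈ 678.0 mm; long side = w√2 ≈ 958.8 mm.

678 × 959 mm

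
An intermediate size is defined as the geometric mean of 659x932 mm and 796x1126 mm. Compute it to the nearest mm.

724 × 1024 mm

Short side: √(659 · 796) = √524564 ≈ 724.3 → 724 mm
Long side: √(932 · 1126) = √1049432 ≈ 1024.4 → 1024 mm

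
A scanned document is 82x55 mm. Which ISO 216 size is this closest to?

Aspect ratio 82/55 ≈ 1.491 (ISO target is √2 ≈ 1.414).
In the C-series (envelope sizes, between A and B): C8 = 57 × 81 mm.
Off by 3 mm total — nearest standard size.

C8 (57 × 81 mm)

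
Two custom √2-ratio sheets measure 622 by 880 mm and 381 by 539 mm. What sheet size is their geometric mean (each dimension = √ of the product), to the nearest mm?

Short side: √(622 · 381) = √236982 ≈ 486.8 → 487 mm
Long side: √(880 · 539) = √474320 ≈ 688.7 → 689 mm

487 × 689 mm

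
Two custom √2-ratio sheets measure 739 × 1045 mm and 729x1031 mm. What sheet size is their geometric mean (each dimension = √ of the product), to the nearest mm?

Short side: √(739 · 729) = √538731 ≈ 734.0 → 734 mm
Long side: √(1045 · 1031) = √1077395 ≈ 1038.0 → 1038 mm

734 × 1038 mm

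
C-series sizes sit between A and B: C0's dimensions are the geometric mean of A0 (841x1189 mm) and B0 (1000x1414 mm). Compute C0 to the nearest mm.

Short: √(841 · 1000) = √841000 ≈ 917.1 mm.
Long: √(1189 · 1414) = √1681246 ≈ 1296.6 mm.

917 × 1297 mm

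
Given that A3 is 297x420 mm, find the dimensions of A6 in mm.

105 × 148 mm

A4: ⌊420/2⌋ × 297 = 210 × 297 mm
A5: ⌊297/2⌋ × 210 = 148 × 210 mm
A6: ⌊210/2⌋ × 148 = 105 × 148 mm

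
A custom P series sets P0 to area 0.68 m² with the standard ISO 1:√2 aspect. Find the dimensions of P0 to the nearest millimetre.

Let the short side be w mm. Then w · w√2 = 0.68 m² = 680,000 mm².
w² = 680,000/√2, so w ≈ 693.4 mm; long side = w√2 ≈ 980.6 mm.

693 × 981 mm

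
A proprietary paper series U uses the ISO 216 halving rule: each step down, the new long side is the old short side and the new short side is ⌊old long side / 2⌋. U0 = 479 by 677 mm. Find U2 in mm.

U1: ⌊677/2⌋ × 479 = 338 × 479 mm
U2: ⌊479/2⌋ × 338 = 239 × 338 mm

239 × 338 mm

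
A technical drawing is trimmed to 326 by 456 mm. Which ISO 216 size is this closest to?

C3 (324 × 458 mm)

Aspect ratio 456/326 ≈ 1.399 (ISO target is √2 ≈ 1.414).
In the C-series (envelope sizes, between A and B): C3 = 324 × 458 mm.
Off by 4 mm total — nearest standard size.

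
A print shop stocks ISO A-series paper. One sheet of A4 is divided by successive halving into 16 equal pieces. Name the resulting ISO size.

A8

16 = 2^4, so 4 halving steps.
A4 → A5 → … → A8 after 4 steps.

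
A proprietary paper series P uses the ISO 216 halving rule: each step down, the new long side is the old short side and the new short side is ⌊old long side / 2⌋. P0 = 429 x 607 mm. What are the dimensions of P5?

P1 = 303 × 429 mm (from P0 by 1 halving).
P2: ⌊429/2⌋ × 303 = 214 × 303 mm
P3: ⌊303/2⌋ × 214 = 151 × 214 mm
P4: ⌊214/2⌋ × 151 = 107 × 151 mm
P5: ⌊151/2⌋ × 107 = 75 × 107 mm

75 × 107 mm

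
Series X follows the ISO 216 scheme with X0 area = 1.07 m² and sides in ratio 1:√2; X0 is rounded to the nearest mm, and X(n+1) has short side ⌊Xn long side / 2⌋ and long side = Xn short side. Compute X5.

Let X0's short side be w mm. w · w√2 = 1.07 m² = 1,070,000 mm², so w ≈ 869.8 mm and w√2 ≈ 1230.1 mm → X0 = 870 × 1230 mm.
X1: ⌊1230/2⌋ × 870 = 615 × 870 mm
X2: ⌊870/2⌋ × 615 = 435 × 615 mm
X3: ⌊615/2⌋ × 435 = 307 × 435 mm
X4: ⌊435/2⌋ × 307 = 217 × 307 mm
X5: ⌊307/2⌋ × 217 = 153 × 217 mm

153 × 217 mm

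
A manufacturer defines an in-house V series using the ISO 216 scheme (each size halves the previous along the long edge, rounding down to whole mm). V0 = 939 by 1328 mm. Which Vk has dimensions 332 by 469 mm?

V3

V0: 939 × 1328 mm
V1: 664 × 939 mm
V2: 469 × 664 mm
V3: 332 × 469 mm
V4: 234 × 332 mm
→ matches V3.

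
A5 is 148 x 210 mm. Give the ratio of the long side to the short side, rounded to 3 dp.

1.419

210 / 148 = 1.419
ISO 216 targets √2 ≈ 1.414; the +0.005 deviation is from mm rounding.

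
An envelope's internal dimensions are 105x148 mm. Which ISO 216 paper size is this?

Aspect ratio 148/105 ≈ 1.410 — close to the ISO √2 ≈ 1.414.
In the A-series (A0 area = 1 m²): A6 = 105 × 148 mm.

A6 (105 × 148 mm)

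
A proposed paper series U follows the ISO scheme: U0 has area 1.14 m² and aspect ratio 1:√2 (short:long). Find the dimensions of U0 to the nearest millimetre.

898 × 1270 mm

Let the short side be w mm. Then w · w√2 = 1.14 m² = 1,140,000 mm².
w² = 1,140,000/√2, so w ≈ 897.8 mm; long side = w√2 ≈ 1269.7 mm.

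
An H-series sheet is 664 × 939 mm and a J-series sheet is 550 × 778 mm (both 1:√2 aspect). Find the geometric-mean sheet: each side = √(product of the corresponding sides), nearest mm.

Short side: √(664 · 550) = √365200 ≈ 604.3 → 604 mm
Long side: √(939 · 778) = √730542 ≈ 854.7 → 855 mm

604 × 855 mm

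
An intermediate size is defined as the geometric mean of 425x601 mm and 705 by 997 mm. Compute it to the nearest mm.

547 × 774 mm

Short side: √(425 · 705) = √299625 ≈ 547.4 → 547 mm
Long side: √(601 · 997) = √599197 ≈ 774.1 → 774 mm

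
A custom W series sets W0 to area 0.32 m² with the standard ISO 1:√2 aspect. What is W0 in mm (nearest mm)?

476 × 673 mm

Let the short side be w mm. Then w · w√2 = 0.32 m² = 320,000 mm².
w² = 320,000/√2, so w ≈ 475.7 mm; long side = w√2 ≈ 672.7 mm.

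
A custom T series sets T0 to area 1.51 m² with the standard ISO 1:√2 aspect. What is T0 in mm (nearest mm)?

1033 × 1461 mm

Let the short side be w mm. Then w · w√2 = 1.51 m² = 1,510,000 mm².
w² = 1,510,000/√2, so w ≈ 1033.3 mm; long side = w√2 ≈ 1461.3 mm.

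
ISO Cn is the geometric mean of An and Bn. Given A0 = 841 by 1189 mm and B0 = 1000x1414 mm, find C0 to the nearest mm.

Short side: √(841 · 1000) = √841000 ≈ 917.1 → 917 mm
Long side: √(1189 · 1414) = √1681246 ≈ 1296.6 → 1297 mm

917 × 1297 mm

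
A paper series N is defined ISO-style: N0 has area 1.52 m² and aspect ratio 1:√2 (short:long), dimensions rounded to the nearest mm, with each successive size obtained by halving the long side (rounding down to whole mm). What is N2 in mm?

Let N0's short side be w mm. w · w√2 = 1.52 m² = 1,520,000 mm², so w ≈ 1036.7 mm and w√2 ≈ 1466.2 mm → N0 = 1037 × 1466 mm.
N1: ⌊1466/2⌋ × 1037 = 733 × 1037 mm
N2: ⌊1037/2⌋ × 733 = 518 × 733 mm

518 × 733 mm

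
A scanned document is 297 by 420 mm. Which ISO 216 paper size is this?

A3 (297 × 420 mm)

Aspect ratio 420/297 ≈ 1.414 — close to the ISO √2 ≈ 1.414.
In the A-series (A0 area = 1 m²): A3 = 297 × 420 mm.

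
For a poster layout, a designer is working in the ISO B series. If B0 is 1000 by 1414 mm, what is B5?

B1: ⌊1414/2⌋ × 1000 = 707 × 1000 mm
B2: ⌊1000/2⌋ × 707 = 500 × 707 mm
B3: ⌊707/2⌋ × 500 = 353 × 500 mm
B4: ⌊500/2⌋ × 353 = 250 × 353 mm
B5: ⌊353/2⌋ × 250 = 176 × 250 mm

176 × 250 mm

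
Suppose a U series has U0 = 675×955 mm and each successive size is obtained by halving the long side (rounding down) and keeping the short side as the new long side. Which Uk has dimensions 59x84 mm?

U0: 675 × 955 mm
U1: 477 × 675 mm
U2: 337 × 477 mm
U3: 238 × 337 mm
U4: 168 × 238 mm
U5: 119 × 168 mm
U6: 84 × 119 mm
U7: 59 × 84 mm
U8: 42 × 59 mm
→ matches U7.

U7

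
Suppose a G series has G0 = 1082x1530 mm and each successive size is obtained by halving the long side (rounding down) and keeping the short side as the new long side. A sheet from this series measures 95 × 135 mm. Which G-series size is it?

G0: 1082 × 1530 mm
G1: 765 × 1082 mm
G2: 541 × 765 mm
G3: 382 × 541 mm
G4: 270 × 382 mm
G5: 191 × 270 mm
G6: 135 × 191 mm
G7: 95 × 135 mm
G8: 67 × 95 mm
→ matches G7.

G7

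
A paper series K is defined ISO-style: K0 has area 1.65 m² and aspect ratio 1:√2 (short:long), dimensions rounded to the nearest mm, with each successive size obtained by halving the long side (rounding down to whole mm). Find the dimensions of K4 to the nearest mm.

270 × 382 mm

Let K0's short side be w mm. w · w√2 = 1.65 m² = 1,650,000 mm², so w ≈ 1080.2 mm and w√2 ≈ 1527.6 mm → K0 = 1080 × 1528 mm.
K1: ⌊1528/2⌋ × 1080 = 764 × 1080 mm
K2: ⌊1080/2⌋ × 764 = 540 × 764 mm
K3: ⌊764/2⌋ × 540 = 382 × 540 mm
K4: ⌊540/2⌋ × 382 = 270 × 382 mm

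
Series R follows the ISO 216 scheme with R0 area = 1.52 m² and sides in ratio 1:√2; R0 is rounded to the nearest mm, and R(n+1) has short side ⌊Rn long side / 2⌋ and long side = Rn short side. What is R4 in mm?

Let R0's short side be w mm. w · w√2 = 1.52 m² = 1,520,000 mm², so w ≈ 1036.7 mm and w√2 ≈ 1466.2 mm → R0 = 1037 × 1466 mm.
R1: ⌊1466/2⌋ × 1037 = 733 × 1037 mm
R2: ⌊1037/2⌋ × 733 = 518 × 733 mm
R3: ⌊733/2⌋ × 518 = 366 × 518 mm
R4: ⌊518/2⌋ × 366 = 259 × 366 mm

259 × 366 mm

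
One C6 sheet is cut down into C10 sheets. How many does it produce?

Each ISO step halves the sheet: 1 × C6 → 2 × C7 → 4 × C8 → 8 × C9 → …
From C6 to C10 is 4 halving steps: 2^4 = 16.

16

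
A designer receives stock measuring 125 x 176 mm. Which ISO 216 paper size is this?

B6 (125 × 176 mm)

Aspect ratio 176/125 ≈ 1.408 — close to the ISO √2 ≈ 1.414.
In the B-series (B0 = 1000 × 1414 mm): B6 = 125 × 176 mm.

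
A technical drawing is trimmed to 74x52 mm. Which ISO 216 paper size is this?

A8 (52 × 74 mm)

Aspect ratio 74/52 ≈ 1.423 — close to the ISO √2 ≈ 1.414.
In the A-series (A0 area = 1 m²): A8 = 52 × 74 mm.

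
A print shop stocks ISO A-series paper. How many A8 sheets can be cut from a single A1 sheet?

128

A1 = 594 × 841 mm; A8 = 52 × 74 mm.
Each halving step doubles the count; 7 steps from A1 to A8.
2^7 = 128.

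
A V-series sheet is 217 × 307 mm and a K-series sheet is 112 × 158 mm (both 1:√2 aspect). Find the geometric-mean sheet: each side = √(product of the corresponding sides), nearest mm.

Short side: √(217 · 112) = √24304 ≈ 155.9 → 156 mm
Long side: √(307 · 158) = √48506 ≈ 220.2 → 220 mm

156 × 220 mm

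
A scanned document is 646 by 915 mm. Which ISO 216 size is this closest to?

Aspect ratio 915/646 ≈ 1.416 — close to the ISO √2 ≈ 1.414.
In the C-series (envelope sizes, between A and B): C1 = 648 × 917 mm.
Off by 4 mm total — nearest standard size.

C1 (648 × 917 mm)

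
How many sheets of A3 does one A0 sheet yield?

8

Each ISO step halves the sheet: 1 × A0 → 2 × A1 → 4 × A2 → 8 × A3
From A0 to A3 is 3 halving steps: 2^3 = 8.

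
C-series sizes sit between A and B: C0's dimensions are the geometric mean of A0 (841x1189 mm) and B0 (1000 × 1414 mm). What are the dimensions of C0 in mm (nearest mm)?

917 × 1297 mm

Short: √(841 · 1000) = √841000 ≈ 917.1 mm.
Long: √(1189 · 1414) = √1681246 ≈ 1296.6 mm.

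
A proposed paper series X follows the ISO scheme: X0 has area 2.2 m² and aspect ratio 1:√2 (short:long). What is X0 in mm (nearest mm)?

1247 × 1764 mm

Let the short side be w mm. Then w · w√2 = 2.2 m² = 2,200,000 mm².
w² = 2,200,000/√2, so w ≈ 1247.3 mm; long side = w√2 ≈ 1763.9 mm.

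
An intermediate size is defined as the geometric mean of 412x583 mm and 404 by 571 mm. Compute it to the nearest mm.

408 × 577 mm

Short side: √(412 · 404) = √166448 ≈ 408.0 → 408 mm
Long side: √(583 · 571) = √332893 ≈ 577.0 → 577 mm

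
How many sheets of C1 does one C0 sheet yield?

2

C0 = 917 × 1297 mm; C1 = 648 × 917 mm.
Each halving step doubles the count; 1 step from C0 to C1.
2^1 = 2.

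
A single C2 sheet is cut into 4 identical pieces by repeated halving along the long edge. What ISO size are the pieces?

C4

4 = 2^2, so 2 halving steps.
C2 → C3 → … → C4 after 2 steps.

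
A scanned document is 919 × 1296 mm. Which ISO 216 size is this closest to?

Aspect ratio 1296/919 ≈ 1.410 — close to the ISO √2 ≈ 1.414.
In the C-series (envelope sizes, between A and B): C0 = 917 × 1297 mm.
Off by 3 mm total — nearest standard size.

C0 (917 × 1297 mm)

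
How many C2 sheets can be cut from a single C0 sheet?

4

Each ISO step halves the sheet: 1 × C0 → 2 × C1 → 4 × C2
From C0 to C2 is 2 halving steps: 2^2 = 4.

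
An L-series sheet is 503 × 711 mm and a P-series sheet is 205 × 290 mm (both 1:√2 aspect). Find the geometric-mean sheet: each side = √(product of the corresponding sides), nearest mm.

321 × 454 mm

Short side: √(503 · 205) = √103115 ≈ 321.1 → 321 mm
Long side: √(711 · 290) = √206190 ≈ 454.1 → 454 mm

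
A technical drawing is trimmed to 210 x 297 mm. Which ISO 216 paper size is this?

A4 (210 × 297 mm)

Aspect ratio 297/210 ≈ 1.414 — close to the ISO √2 ≈ 1.414.
In the A-series (A0 area = 1 m²): A4 = 210 × 297 mm.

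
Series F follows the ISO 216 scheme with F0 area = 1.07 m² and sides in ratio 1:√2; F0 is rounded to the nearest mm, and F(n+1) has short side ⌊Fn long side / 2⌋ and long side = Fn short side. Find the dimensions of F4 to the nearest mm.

217 × 307 mm

Let F0's short side be w mm. w · w√2 = 1.07 m² = 1,070,000 mm², so w ≈ 869.8 mm and w√2 ≈ 1230.1 mm → F0 = 870 × 1230 mm.
F1: ⌊1230/2⌋ × 870 = 615 × 870 mm
F2: ⌊870/2⌋ × 615 = 435 × 615 mm
F3: ⌊615/2⌋ × 435 = 307 × 435 mm
F4: ⌊435/2⌋ × 307 = 217 × 307 mm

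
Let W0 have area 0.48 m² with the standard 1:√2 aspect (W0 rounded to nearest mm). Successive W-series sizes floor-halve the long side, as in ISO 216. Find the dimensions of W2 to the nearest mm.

Let W0's short side be w mm. w · w√2 = 0.48 m² = 480,000 mm², so w ≈ 582.6 mm and w√2 ≈ 823.9 mm → W0 = 583 × 824 mm.
W1: ⌊824/2⌋ × 583 = 412 × 583 mm
W2: ⌊583/2⌋ × 412 = 291 × 412 mm

291 × 412 mm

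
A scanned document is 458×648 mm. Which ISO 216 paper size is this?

C2 (458 × 648 mm)

Aspect ratio 648/458 ≈ 1.415 — close to the ISO √2 ≈ 1.414.
In the C-series (envelope sizes, between A and B): C2 = 458 × 648 mm.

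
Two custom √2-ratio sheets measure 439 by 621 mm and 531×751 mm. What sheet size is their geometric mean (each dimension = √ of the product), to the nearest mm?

483 × 683 mm

Short side: √(439 · 531) = √233109 ≈ 482.8 → 483 mm
Long side: √(621 · 751) = √466371 ≈ 682.9 → 683 mm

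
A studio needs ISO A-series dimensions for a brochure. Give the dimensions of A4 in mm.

A0 = 841 × 1189 mm (A0 has area 1 m², aspect 1:√2).
A1: ⌊1189/2⌋ × 841 = 594 × 841 mm
A2: ⌊841/2⌋ × 594 = 420 × 594 mm
A3: ⌊594/2⌋ × 420 = 297 × 420 mm
A4: ⌊420/2⌋ × 297 = 210 × 297 mm

210 × 297 mm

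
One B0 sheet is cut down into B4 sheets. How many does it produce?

16

Each ISO step halves the sheet: 1 × B0 → 2 × B1 → 4 × B2 → 8 × B3 → …
From B0 to B4 is 4 halving steps: 2^4 = 16.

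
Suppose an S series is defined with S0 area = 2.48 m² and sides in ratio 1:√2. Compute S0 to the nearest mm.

Let the short side be w mm. Then w · w√2 = 2.48 m² = 2,480,000 mm².
w² = 2,480,000/√2, so w ≈ 1324.2 mm; long side = w√2 ≈ 1872.8 mm.

1324 × 1873 mm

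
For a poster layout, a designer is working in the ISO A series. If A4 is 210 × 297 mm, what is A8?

52 × 74 mm

A5: ⌊297/2⌋ × 210 = 148 × 210 mm
A6: ⌊210/2⌋ × 148 = 105 × 148 mm
A7: ⌊148/2⌋ × 105 = 74 × 105 mm
A8: ⌊105/2⌋ × 74 = 52 × 74 mm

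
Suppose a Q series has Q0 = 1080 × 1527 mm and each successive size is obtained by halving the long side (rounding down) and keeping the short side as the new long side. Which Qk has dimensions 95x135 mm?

Q0: 1080 × 1527 mm
Q1: 763 × 1080 mm
Q2: 540 × 763 mm
Q3: 381 × 540 mm
Q4: 270 × 381 mm
Q5: 190 × 270 mm
Q6: 135 × 190 mm
Q7: 95 × 135 mm
Q8: 67 × 95 mm
→ matches Q7.

Q7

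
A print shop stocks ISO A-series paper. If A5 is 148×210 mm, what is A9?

A6: ⌊210/2⌋ × 148 = 105 × 148 mm
A7: ⌊148/2⌋ × 105 = 74 × 105 mm
A8: ⌊105/2⌋ × 74 = 52 × 74 mm
A9: ⌊74/2⌋ × 52 = 37 × 52 mm

37 × 52 mm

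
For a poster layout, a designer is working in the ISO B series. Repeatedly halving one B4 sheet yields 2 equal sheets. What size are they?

2 = 2^1, so 1 halving step.
B4 → B5 → … → B5 after 1 step.

B5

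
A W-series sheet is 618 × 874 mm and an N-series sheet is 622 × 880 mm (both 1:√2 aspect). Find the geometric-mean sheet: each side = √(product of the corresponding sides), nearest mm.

Short side: √(618 · 622) = √384396 ≈ 620.0 → 620 mm
Long side: √(874 · 880) = √769120 ≈ 877.0 → 877 mm

620 × 877 mm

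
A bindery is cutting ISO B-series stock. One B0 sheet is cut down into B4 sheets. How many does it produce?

16

Each ISO step halves the sheet: 1 × B0 → 2 × B1 → 4 × B2 → 8 × B3 → …
From B0 to B4 is 4 halving steps: 2^4 = 16.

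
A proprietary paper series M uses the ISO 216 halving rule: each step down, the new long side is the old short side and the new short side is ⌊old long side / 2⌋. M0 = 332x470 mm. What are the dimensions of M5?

58 × 83 mm

M1: ⌊470/2⌋ × 332 = 235 × 332 mm
M2: ⌊332/2⌋ × 235 = 166 × 235 mm
M3: ⌊235/2⌋ × 166 = 117 × 166 mm
M4: ⌊166/2⌋ × 117 = 83 × 117 mm
M5: ⌊117/2⌋ × 83 = 58 × 83 mm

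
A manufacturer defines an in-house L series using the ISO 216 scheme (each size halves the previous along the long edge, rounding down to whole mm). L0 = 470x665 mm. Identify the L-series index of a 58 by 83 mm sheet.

L0: 470 × 665 mm
L1: 332 × 470 mm
L2: 235 × 332 mm
L3: 166 × 235 mm
L4: 117 × 166 mm
L5: 83 × 117 mm
L6: 58 × 83 mm
L7: 41 × 58 mm
→ matches L6.

L6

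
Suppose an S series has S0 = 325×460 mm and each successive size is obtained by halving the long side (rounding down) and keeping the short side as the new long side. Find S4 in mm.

S1 = 230 × 325 mm (from S0 by 1 halving).
S2: ⌊325/2⌋ × 230 = 162 × 230 mm
S3: ⌊230/2⌋ × 162 = 115 × 162 mm
S4: ⌊162/2⌋ × 115 = 81 × 115 mm

81 × 115 mm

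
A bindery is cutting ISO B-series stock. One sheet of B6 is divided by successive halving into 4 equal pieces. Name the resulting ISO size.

4 = 2^2, so 2 halving steps.
B6 → B7 → … → B8 after 2 steps.

B8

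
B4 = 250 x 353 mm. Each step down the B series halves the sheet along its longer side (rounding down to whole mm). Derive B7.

88 × 125 mm

B5: ⌊353/2⌋ × 250 = 176 × 250 mm
B6: ⌊250/2⌋ × 176 = 125 × 176 mm
B7: ⌊176/2⌋ × 125 = 88 × 125 mm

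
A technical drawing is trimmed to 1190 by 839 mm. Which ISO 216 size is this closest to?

Aspect ratio 1190/839 ≈ 1.418 — close to the ISO √2 ≈ 1.414.
In the A-series (A0 area = 1 m²): A0 = 841 × 1189 mm.
Off by 3 mm total — nearest standard size.

A0 (841 × 1189 mm)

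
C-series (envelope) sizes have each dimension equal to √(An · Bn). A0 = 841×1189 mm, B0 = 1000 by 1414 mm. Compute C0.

917 × 1297 mm

Short side: √(841 · 1000) = √841000 ≈ 917.1 → 917 mm
Long side: √(1189 · 1414) = √1681246 ≈ 1296.6 → 1297 mm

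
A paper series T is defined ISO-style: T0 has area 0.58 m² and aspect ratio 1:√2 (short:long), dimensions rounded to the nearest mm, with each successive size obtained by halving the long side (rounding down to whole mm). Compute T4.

160 × 226 mm

Let T0's short side be w mm. w · w√2 = 0.58 m² = 580,000 mm², so w ≈ 640.4 mm and w√2 ≈ 905.7 mm → T0 = 640 × 906 mm.
T1: ⌊906/2⌋ × 640 = 453 × 640 mm
T2: ⌊640/2⌋ × 453 = 320 × 453 mm
T3: ⌊453/2⌋ × 320 = 226 × 320 mm
T4: ⌊320/2⌋ × 226 = 160 × 226 mm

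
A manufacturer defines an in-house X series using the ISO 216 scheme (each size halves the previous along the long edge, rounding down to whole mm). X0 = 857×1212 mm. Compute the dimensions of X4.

X1 = 606 × 857 mm (from X0 by 1 halving).
X2: ⌊857/2⌋ × 606 = 428 × 606 mm
X3: ⌊606/2⌋ × 428 = 303 × 428 mm
X4: ⌊428/2⌋ × 303 = 214 × 303 mm

214 × 303 mm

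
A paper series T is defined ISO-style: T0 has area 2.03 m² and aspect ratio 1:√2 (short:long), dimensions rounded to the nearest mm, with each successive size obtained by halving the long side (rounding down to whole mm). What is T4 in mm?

Let T0's short side be w mm. w · w√2 = 2.03 m² = 2,030,000 mm², so w ≈ 1198.1 mm and w√2 ≈ 1694.4 mm → T0 = 1198 × 1694 mm.
T1: ⌊1694/2⌋ × 1198 = 847 × 1198 mm
T2: ⌊1198/2⌋ × 847 = 599 × 847 mm
T3: ⌊847/2⌋ × 599 = 423 × 599 mm
T4: ⌊599/2⌋ × 423 = 299 × 423 mm

299 × 423 mm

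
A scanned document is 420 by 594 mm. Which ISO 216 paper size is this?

A2 (420 × 594 mm)

Aspect ratio 594/420 ≈ 1.414 — close to the ISO √2 ≈ 1.414.
In the A-series (A0 area = 1 m²): A2 = 420 × 594 mm.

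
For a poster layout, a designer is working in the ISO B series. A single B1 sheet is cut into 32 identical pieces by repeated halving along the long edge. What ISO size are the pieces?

B6

32 = 2^5, so 5 halving steps.
B1 → B2 → … → B6 after 5 steps.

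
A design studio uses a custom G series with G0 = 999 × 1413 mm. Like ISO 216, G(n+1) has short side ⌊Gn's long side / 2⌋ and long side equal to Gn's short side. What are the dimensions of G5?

G1: ⌊1413/2⌋ × 999 = 706 × 999 mm
G2: ⌊999/2⌋ × 706 = 499 × 706 mm
G3: ⌊706/2⌋ × 499 = 353 × 499 mm
G4: ⌊499/2⌋ × 353 = 249 × 353 mm
G5: ⌊353/2⌋ × 249 = 176 × 249 mm

176 × 249 mm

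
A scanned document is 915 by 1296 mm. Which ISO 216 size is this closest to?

Aspect ratio 1296/915 ≈ 1.416 — close to the ISO √2 ≈ 1.414.
In the C-series (envelope sizes, between A and B): C0 = 917 × 1297 mm.
Off by 3 mm total — nearest standard size.

C0 (917 × 1297 mm)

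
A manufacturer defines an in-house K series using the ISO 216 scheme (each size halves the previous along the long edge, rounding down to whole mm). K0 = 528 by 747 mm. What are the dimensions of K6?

K1: ⌊747/2⌋ × 528 = 373 × 528 mm
K2: ⌊528/2⌋ × 373 = 264 × 373 mm
K3: ⌊373/2⌋ × 264 = 186 × 264 mm
K4: ⌊264/2⌋ × 186 = 132 × 186 mm
K5: ⌊186/2⌋ × 132 = 93 × 132 mm
K6: ⌊132/2⌋ × 93 = 66 × 93 mm

66 × 93 mm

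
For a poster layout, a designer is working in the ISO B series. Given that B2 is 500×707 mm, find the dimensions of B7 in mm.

B3: ⌊707/2⌋ × 500 = 353 × 500 mm
B4: ⌊500/2⌋ × 353 = 250 × 353 mm
B5: ⌊353/2⌋ × 250 = 176 × 250 mm
B6: ⌊250/2⌋ × 176 = 125 × 176 mm
B7: ⌊176/2⌋ × 125 = 88 × 125 mm

88 × 125 mm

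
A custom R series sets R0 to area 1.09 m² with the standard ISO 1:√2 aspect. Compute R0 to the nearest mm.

Let the short side be w mm. Then w · w√2 = 1.09 m² = 1,090,000 mm².
w² = 1,090,000/√2, so w ≈ 877.9 mm; long side = w√2 ≈ 1241.6 mm.

878 × 1242 mm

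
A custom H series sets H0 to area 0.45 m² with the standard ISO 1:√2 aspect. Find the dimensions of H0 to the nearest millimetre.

564 × 798 mm

Let the short side be w mm. Then w · w√2 = 0.45 m² = 450,000 mm².
w² = 450,000/√2, so w ≈ 564.1 mm; long side = w√2 ≈ 797.7 mm.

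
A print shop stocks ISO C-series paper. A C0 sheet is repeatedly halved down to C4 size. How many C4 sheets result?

Each ISO step halves the sheet: 1 × C0 → 2 × C1 → 4 × C2 → 8 × C3 → …
From C0 to C4 is 4 halving steps: 2^4 = 16.

16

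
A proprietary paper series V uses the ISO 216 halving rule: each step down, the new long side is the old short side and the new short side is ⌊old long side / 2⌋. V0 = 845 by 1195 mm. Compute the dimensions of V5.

149 × 211 mm

V1: ⌊1195/2⌋ × 845 = 597 × 845 mm
V2: ⌊845/2⌋ × 597 = 422 × 597 mm
V3: ⌊597/2⌋ × 422 = 298 × 422 mm
V4: ⌊422/2⌋ × 298 = 211 × 298 mm
V5: ⌊298/2⌋ × 211 = 149 × 211 mm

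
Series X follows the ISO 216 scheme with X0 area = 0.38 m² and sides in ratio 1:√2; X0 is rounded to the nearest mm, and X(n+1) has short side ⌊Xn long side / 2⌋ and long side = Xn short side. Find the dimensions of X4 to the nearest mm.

Let X0's short side be w mm. w · w√2 = 0.38 m² = 380,000 mm², so w ≈ 518.4 mm and w√2 ≈ 733.1 mm → X0 = 518 × 733 mm.
X1: ⌊733/2⌋ × 518 = 366 × 518 mm
X2: ⌊518/2⌋ × 366 = 259 × 366 mm
X3: ⌊366/2⌋ × 259 = 183 × 259 mm
X4: ⌊259/2⌋ × 183 = 129 × 183 mm

129 × 183 mm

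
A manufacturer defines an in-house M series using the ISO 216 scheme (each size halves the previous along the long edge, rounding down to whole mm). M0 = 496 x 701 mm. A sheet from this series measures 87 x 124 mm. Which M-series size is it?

M0: 496 × 701 mm
M1: 350 × 496 mm
M2: 248 × 350 mm
M3: 175 × 248 mm
M4: 124 × 175 mm
M5: 87 × 124 mm
M6: 62 × 87 mm
→ matches M5.

M5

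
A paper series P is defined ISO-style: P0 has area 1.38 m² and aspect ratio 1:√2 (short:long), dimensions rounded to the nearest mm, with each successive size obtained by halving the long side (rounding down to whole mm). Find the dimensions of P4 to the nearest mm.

Let P0's short side be w mm. w · w√2 = 1.38 m² = 1,380,000 mm², so w ≈ 987.8 mm and w√2 ≈ 1397.0 mm → P0 = 988 × 1397 mm.
P1: ⌊1397/2⌋ × 988 = 698 × 988 mm
P2: ⌊988/2⌋ × 698 = 494 × 698 mm
P3: ⌊698/2⌋ × 494 = 349 × 494 mm
P4: ⌊494/2⌋ × 349 = 247 × 349 mm

247 × 349 mm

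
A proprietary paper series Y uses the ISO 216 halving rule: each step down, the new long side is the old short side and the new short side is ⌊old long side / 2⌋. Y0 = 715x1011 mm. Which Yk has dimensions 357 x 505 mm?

Y2

Y0: 715 × 1011 mm
Y1: 505 × 715 mm
Y2: 357 × 505 mm
Y3: 252 × 357 mm
→ matches Y2.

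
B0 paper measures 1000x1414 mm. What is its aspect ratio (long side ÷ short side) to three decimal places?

1.414

1414 / 1000 = 1.414
Matches √2 ≈ 1.414 — the ISO 216 defining ratio.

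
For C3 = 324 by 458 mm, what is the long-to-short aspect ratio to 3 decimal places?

458 / 324 = 1.414
Matches √2 ≈ 1.414 — the ISO 216 defining ratio.

1.414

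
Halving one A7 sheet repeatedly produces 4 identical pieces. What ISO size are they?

4 = 2^2, so 2 halving steps.
A7 → A8 → … → A9 after 2 steps.

A9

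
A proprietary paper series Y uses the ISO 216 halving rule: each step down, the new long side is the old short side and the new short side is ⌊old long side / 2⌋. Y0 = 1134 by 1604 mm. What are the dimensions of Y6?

Y1 = 802 × 1134 mm (from Y0 by 1 halving).
Y2: ⌊1134/2⌋ × 802 = 567 × 802 mm
Y3: ⌊802/2⌋ × 567 = 401 × 567 mm
Y4: ⌊567/2⌋ × 401 = 283 × 401 mm
Y5: ⌊401/2⌋ × 283 = 200 × 283 mm
Y6: ⌊283/2⌋ × 200 = 141 × 200 mm

141 × 200 mm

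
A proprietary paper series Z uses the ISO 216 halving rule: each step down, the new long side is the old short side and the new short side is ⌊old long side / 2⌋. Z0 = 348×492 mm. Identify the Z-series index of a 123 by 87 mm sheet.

Z0: 348 × 492 mm
Z1: 246 × 348 mm
Z2: 174 × 246 mm
Z3: 123 × 174 mm
Z4: 87 × 123 mm
Z5: 61 × 87 mm
→ matches Z4.

Z4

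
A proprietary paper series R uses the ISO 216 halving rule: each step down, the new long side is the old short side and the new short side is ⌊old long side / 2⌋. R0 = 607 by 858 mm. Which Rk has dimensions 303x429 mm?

R2

R0: 607 × 858 mm
R1: 429 × 607 mm
R2: 303 × 429 mm
R3: 214 × 303 mm
→ matches R2.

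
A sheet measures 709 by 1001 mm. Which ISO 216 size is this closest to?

Aspect ratio 1001/709 ≈ 1.412 — close to the ISO √2 ≈ 1.414.
In the B-series (B0 = 1000 × 1414 mm): B1 = 707 × 1000 mm.
Off by 3 mm total — nearest standard size.

B1 (707 × 1000 mm)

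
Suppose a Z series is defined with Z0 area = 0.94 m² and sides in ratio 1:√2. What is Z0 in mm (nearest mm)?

815 × 1153 mm

Let the short side be w mm. Then w · w√2 = 0.94 m² = 940,000 mm².
w² = 940,000/√2, so w ≈ 815.3 mm; long side = w√2 ≈ 1153.0 mm.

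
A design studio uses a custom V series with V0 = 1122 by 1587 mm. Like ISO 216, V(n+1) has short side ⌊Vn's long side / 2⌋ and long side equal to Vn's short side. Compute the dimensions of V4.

280 × 396 mm

V1 = 793 × 1122 mm (from V0 by 1 halving).
V2: ⌊1122/2⌋ × 793 = 561 × 793 mm
V3: ⌊793/2⌋ × 561 = 396 × 561 mm
V4: ⌊561/2⌋ × 396 = 280 × 396 mm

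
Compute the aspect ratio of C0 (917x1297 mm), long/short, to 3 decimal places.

1297 / 917 = 1.414
Matches √2 ≈ 1.414 — the ISO 216 defining ratio.

1.414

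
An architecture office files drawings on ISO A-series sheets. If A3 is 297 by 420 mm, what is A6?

105 × 148 mm

A4: ⌊420/2⌋ × 297 = 210 × 297 mm
A5: ⌊297/2⌋ × 210 = 148 × 210 mm
A6: ⌊210/2⌋ × 148 = 105 × 148 mm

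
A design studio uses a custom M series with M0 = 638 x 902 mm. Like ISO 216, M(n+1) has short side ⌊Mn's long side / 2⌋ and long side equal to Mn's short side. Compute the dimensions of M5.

112 × 159 mm

M1: ⌊902/2⌋ × 638 = 451 × 638 mm
M2: ⌊638/2⌋ × 451 = 319 × 451 mm
M3: ⌊451/2⌋ × 319 = 225 × 319 mm
M4: ⌊319/2⌋ × 225 = 159 × 225 mm
M5: ⌊225/2⌋ × 159 = 112 × 159 mm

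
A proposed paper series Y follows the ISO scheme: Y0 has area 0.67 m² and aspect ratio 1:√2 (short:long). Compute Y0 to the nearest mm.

Let the short side be w mm. Then w · w√2 = 0.67 m² = 670,000 mm².
w² = 670,000/√2, so w ≈ 688.3 mm; long side = w√2 ≈ 973.4 mm.

688 × 973 mm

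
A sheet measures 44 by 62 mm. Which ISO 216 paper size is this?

B9 (44 × 62 mm)

Aspect ratio 62/44 ≈ 1.409 — close to the ISO √2 ≈ 1.414.
In the B-series (B0 = 1000 × 1414 mm): B9 = 44 × 62 mm.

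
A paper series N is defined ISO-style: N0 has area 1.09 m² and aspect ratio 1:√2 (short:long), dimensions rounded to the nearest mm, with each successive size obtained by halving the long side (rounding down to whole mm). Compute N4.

Let N0's short side be w mm. w · w√2 = 1.09 m² = 1,090,000 mm², so w ≈ 877.9 mm and w√2 ≈ 1241.6 mm → N0 = 878 × 1242 mm.
N1: ⌊1242/2⌋ × 878 = 621 × 878 mm
N2: ⌊878/2⌋ × 621 = 439 × 621 mm
N3: ⌊621/2⌋ × 439 = 310 × 439 mm
N4: ⌊439/2⌋ × 310 = 219 × 310 mm

219 × 310 mm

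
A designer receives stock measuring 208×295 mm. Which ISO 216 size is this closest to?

A4 (210 × 297 mm)

Aspect ratio 295/208 ≈ 1.418 — close to the ISO √2 ≈ 1.414.
In the A-series (A0 area = 1 m²): A4 = 210 × 297 mm.
Off by 4 mm total — nearest standard size.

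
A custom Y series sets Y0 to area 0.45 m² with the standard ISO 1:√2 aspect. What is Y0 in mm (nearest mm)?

Let the short side be w mm. Then w · w√2 = 0.45 m² = 450,000 mm².
w² = 450,000/√2, so w ≈ 564.1 mm; long side = w√2 ≈ 797.7 mm.

564 × 798 mm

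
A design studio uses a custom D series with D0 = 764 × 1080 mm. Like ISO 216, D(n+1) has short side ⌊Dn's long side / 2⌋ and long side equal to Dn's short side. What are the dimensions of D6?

95 × 135 mm

D1 = 540 × 764 mm (from D0 by 1 halving).
D2: ⌊764/2⌋ × 540 = 382 × 540 mm
D3: ⌊540/2⌋ × 382 = 270 × 382 mm
D4: ⌊382/2⌋ × 270 = 191 × 270 mm
D5: ⌊270/2⌋ × 191 = 135 × 191 mm
D6: ⌊191/2⌋ × 135 = 95 × 135 mm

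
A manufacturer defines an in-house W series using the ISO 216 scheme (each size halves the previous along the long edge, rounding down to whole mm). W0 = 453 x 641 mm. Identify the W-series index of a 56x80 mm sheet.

W6

W0: 453 × 641 mm
W1: 320 × 453 mm
W2: 226 × 320 mm
W3: 160 × 226 mm
W4: 113 × 160 mm
W5: 80 × 113 mm
W6: 56 × 80 mm
W7: 40 × 56 mm
→ matches W6.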